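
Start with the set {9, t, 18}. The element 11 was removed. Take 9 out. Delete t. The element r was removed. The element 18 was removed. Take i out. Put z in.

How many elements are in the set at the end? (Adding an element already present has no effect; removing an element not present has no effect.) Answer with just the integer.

Answer: 1

Derivation:
Tracking the set through each operation:
Start: {18, 9, t}
Event 1 (remove 11): not present, no change. Set: {18, 9, t}
Event 2 (remove 9): removed. Set: {18, t}
Event 3 (remove t): removed. Set: {18}
Event 4 (remove r): not present, no change. Set: {18}
Event 5 (remove 18): removed. Set: {}
Event 6 (remove i): not present, no change. Set: {}
Event 7 (add z): added. Set: {z}

Final set: {z} (size 1)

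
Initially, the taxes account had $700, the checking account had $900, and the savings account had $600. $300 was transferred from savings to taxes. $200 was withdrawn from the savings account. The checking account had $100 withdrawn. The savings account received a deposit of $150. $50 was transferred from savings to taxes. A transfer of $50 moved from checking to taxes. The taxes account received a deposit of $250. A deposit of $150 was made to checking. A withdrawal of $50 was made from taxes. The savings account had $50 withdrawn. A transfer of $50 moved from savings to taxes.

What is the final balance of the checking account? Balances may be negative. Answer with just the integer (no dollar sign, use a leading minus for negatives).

Tracking account balances step by step:
Start: taxes=700, checking=900, savings=600
Event 1 (transfer 300 savings -> taxes): savings: 600 - 300 = 300, taxes: 700 + 300 = 1000. Balances: taxes=1000, checking=900, savings=300
Event 2 (withdraw 200 from savings): savings: 300 - 200 = 100. Balances: taxes=1000, checking=900, savings=100
Event 3 (withdraw 100 from checking): checking: 900 - 100 = 800. Balances: taxes=1000, checking=800, savings=100
Event 4 (deposit 150 to savings): savings: 100 + 150 = 250. Balances: taxes=1000, checking=800, savings=250
Event 5 (transfer 50 savings -> taxes): savings: 250 - 50 = 200, taxes: 1000 + 50 = 1050. Balances: taxes=1050, checking=800, savings=200
Event 6 (transfer 50 checking -> taxes): checking: 800 - 50 = 750, taxes: 1050 + 50 = 1100. Balances: taxes=1100, checking=750, savings=200
Event 7 (deposit 250 to taxes): taxes: 1100 + 250 = 1350. Balances: taxes=1350, checking=750, savings=200
Event 8 (deposit 150 to checking): checking: 750 + 150 = 900. Balances: taxes=1350, checking=900, savings=200
Event 9 (withdraw 50 from taxes): taxes: 1350 - 50 = 1300. Balances: taxes=1300, checking=900, savings=200
Event 10 (withdraw 50 from savings): savings: 200 - 50 = 150. Balances: taxes=1300, checking=900, savings=150
Event 11 (transfer 50 savings -> taxes): savings: 150 - 50 = 100, taxes: 1300 + 50 = 1350. Balances: taxes=1350, checking=900, savings=100

Final balance of checking: 900

Answer: 900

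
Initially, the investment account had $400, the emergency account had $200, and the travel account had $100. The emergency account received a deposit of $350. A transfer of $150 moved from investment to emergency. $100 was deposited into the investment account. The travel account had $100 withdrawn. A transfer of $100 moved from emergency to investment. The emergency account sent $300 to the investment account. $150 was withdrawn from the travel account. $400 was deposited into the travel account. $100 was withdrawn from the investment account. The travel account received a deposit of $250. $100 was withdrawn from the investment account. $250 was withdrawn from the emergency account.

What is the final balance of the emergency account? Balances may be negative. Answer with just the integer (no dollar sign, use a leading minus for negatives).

Answer: 50

Derivation:
Tracking account balances step by step:
Start: investment=400, emergency=200, travel=100
Event 1 (deposit 350 to emergency): emergency: 200 + 350 = 550. Balances: investment=400, emergency=550, travel=100
Event 2 (transfer 150 investment -> emergency): investment: 400 - 150 = 250, emergency: 550 + 150 = 700. Balances: investment=250, emergency=700, travel=100
Event 3 (deposit 100 to investment): investment: 250 + 100 = 350. Balances: investment=350, emergency=700, travel=100
Event 4 (withdraw 100 from travel): travel: 100 - 100 = 0. Balances: investment=350, emergency=700, travel=0
Event 5 (transfer 100 emergency -> investment): emergency: 700 - 100 = 600, investment: 350 + 100 = 450. Balances: investment=450, emergency=600, travel=0
Event 6 (transfer 300 emergency -> investment): emergency: 600 - 300 = 300, investment: 450 + 300 = 750. Balances: investment=750, emergency=300, travel=0
Event 7 (withdraw 150 from travel): travel: 0 - 150 = -150. Balances: investment=750, emergency=300, travel=-150
Event 8 (deposit 400 to travel): travel: -150 + 400 = 250. Balances: investment=750, emergency=300, travel=250
Event 9 (withdraw 100 from investment): investment: 750 - 100 = 650. Balances: investment=650, emergency=300, travel=250
Event 10 (deposit 250 to travel): travel: 250 + 250 = 500. Balances: investment=650, emergency=300, travel=500
Event 11 (withdraw 100 from investment): investment: 650 - 100 = 550. Balances: investment=550, emergency=300, travel=500
Event 12 (withdraw 250 from emergency): emergency: 300 - 250 = 50. Balances: investment=550, emergency=50, travel=500

Final balance of emergency: 50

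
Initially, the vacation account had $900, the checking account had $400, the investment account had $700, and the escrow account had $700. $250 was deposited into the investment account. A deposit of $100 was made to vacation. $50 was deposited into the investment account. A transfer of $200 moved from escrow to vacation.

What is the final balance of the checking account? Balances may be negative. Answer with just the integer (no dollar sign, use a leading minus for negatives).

Answer: 400

Derivation:
Tracking account balances step by step:
Start: vacation=900, checking=400, investment=700, escrow=700
Event 1 (deposit 250 to investment): investment: 700 + 250 = 950. Balances: vacation=900, checking=400, investment=950, escrow=700
Event 2 (deposit 100 to vacation): vacation: 900 + 100 = 1000. Balances: vacation=1000, checking=400, investment=950, escrow=700
Event 3 (deposit 50 to investment): investment: 950 + 50 = 1000. Balances: vacation=1000, checking=400, investment=1000, escrow=700
Event 4 (transfer 200 escrow -> vacation): escrow: 700 - 200 = 500, vacation: 1000 + 200 = 1200. Balances: vacation=1200, checking=400, investment=1000, escrow=500

Final balance of checking: 400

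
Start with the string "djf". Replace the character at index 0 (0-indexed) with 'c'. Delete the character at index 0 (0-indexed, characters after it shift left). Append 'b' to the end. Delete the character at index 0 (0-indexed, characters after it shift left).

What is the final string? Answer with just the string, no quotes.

Applying each edit step by step:
Start: "djf"
Op 1 (replace idx 0: 'd' -> 'c'): "djf" -> "cjf"
Op 2 (delete idx 0 = 'c'): "cjf" -> "jf"
Op 3 (append 'b'): "jf" -> "jfb"
Op 4 (delete idx 0 = 'j'): "jfb" -> "fb"

Answer: fb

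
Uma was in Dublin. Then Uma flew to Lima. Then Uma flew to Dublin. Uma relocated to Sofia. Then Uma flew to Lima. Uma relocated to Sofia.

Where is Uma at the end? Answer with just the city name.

Answer: Sofia

Derivation:
Tracking Uma's location:
Start: Uma is in Dublin.
After move 1: Dublin -> Lima. Uma is in Lima.
After move 2: Lima -> Dublin. Uma is in Dublin.
After move 3: Dublin -> Sofia. Uma is in Sofia.
After move 4: Sofia -> Lima. Uma is in Lima.
After move 5: Lima -> Sofia. Uma is in Sofia.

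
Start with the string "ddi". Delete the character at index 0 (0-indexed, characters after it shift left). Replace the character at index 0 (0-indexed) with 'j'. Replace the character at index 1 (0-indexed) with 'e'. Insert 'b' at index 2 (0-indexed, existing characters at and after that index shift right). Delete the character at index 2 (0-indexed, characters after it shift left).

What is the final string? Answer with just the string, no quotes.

Answer: je

Derivation:
Applying each edit step by step:
Start: "ddi"
Op 1 (delete idx 0 = 'd'): "ddi" -> "di"
Op 2 (replace idx 0: 'd' -> 'j'): "di" -> "ji"
Op 3 (replace idx 1: 'i' -> 'e'): "ji" -> "je"
Op 4 (insert 'b' at idx 2): "je" -> "jeb"
Op 5 (delete idx 2 = 'b'): "jeb" -> "je"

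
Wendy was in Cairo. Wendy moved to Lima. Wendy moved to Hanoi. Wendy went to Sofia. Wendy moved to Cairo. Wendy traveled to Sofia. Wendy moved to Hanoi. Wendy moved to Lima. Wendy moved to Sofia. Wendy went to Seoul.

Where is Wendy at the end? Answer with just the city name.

Answer: Seoul

Derivation:
Tracking Wendy's location:
Start: Wendy is in Cairo.
After move 1: Cairo -> Lima. Wendy is in Lima.
After move 2: Lima -> Hanoi. Wendy is in Hanoi.
After move 3: Hanoi -> Sofia. Wendy is in Sofia.
After move 4: Sofia -> Cairo. Wendy is in Cairo.
After move 5: Cairo -> Sofia. Wendy is in Sofia.
After move 6: Sofia -> Hanoi. Wendy is in Hanoi.
After move 7: Hanoi -> Lima. Wendy is in Lima.
After move 8: Lima -> Sofia. Wendy is in Sofia.
After move 9: Sofia -> Seoul. Wendy is in Seoul.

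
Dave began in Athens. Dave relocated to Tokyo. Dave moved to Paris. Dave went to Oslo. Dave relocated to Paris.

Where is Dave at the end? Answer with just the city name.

Answer: Paris

Derivation:
Tracking Dave's location:
Start: Dave is in Athens.
After move 1: Athens -> Tokyo. Dave is in Tokyo.
After move 2: Tokyo -> Paris. Dave is in Paris.
After move 3: Paris -> Oslo. Dave is in Oslo.
After move 4: Oslo -> Paris. Dave is in Paris.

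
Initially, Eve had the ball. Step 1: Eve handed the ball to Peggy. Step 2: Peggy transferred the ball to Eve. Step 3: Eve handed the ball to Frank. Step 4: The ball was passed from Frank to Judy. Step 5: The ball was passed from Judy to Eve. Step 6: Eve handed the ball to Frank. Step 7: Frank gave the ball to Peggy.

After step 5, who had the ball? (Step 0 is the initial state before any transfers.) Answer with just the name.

Tracking the ball holder through step 5:
After step 0 (start): Eve
After step 1: Peggy
After step 2: Eve
After step 3: Frank
After step 4: Judy
After step 5: Eve

At step 5, the holder is Eve.

Answer: Eve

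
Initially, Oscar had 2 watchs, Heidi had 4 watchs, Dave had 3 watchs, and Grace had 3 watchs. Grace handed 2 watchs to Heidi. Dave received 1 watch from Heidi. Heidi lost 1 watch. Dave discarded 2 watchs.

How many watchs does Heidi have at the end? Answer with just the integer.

Answer: 4

Derivation:
Tracking counts step by step:
Start: Oscar=2, Heidi=4, Dave=3, Grace=3
Event 1 (Grace -> Heidi, 2): Grace: 3 -> 1, Heidi: 4 -> 6. State: Oscar=2, Heidi=6, Dave=3, Grace=1
Event 2 (Heidi -> Dave, 1): Heidi: 6 -> 5, Dave: 3 -> 4. State: Oscar=2, Heidi=5, Dave=4, Grace=1
Event 3 (Heidi -1): Heidi: 5 -> 4. State: Oscar=2, Heidi=4, Dave=4, Grace=1
Event 4 (Dave -2): Dave: 4 -> 2. State: Oscar=2, Heidi=4, Dave=2, Grace=1

Heidi's final count: 4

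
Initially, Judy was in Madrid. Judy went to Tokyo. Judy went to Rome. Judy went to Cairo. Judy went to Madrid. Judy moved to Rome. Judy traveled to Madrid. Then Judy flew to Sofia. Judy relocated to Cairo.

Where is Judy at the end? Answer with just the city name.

Tracking Judy's location:
Start: Judy is in Madrid.
After move 1: Madrid -> Tokyo. Judy is in Tokyo.
After move 2: Tokyo -> Rome. Judy is in Rome.
After move 3: Rome -> Cairo. Judy is in Cairo.
After move 4: Cairo -> Madrid. Judy is in Madrid.
After move 5: Madrid -> Rome. Judy is in Rome.
After move 6: Rome -> Madrid. Judy is in Madrid.
After move 7: Madrid -> Sofia. Judy is in Sofia.
After move 8: Sofia -> Cairo. Judy is in Cairo.

Answer: Cairo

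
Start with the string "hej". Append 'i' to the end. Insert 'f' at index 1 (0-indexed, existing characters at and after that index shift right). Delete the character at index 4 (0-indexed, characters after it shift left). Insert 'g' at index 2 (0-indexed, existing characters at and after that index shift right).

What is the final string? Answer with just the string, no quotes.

Applying each edit step by step:
Start: "hej"
Op 1 (append 'i'): "hej" -> "heji"
Op 2 (insert 'f' at idx 1): "heji" -> "hfeji"
Op 3 (delete idx 4 = 'i'): "hfeji" -> "hfej"
Op 4 (insert 'g' at idx 2): "hfej" -> "hfgej"

Answer: hfgej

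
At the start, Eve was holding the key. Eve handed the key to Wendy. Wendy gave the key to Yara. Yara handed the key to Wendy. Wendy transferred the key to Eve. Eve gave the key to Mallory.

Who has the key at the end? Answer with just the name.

Answer: Mallory

Derivation:
Tracking the key through each event:
Start: Eve has the key.
After event 1: Wendy has the key.
After event 2: Yara has the key.
After event 3: Wendy has the key.
After event 4: Eve has the key.
After event 5: Mallory has the key.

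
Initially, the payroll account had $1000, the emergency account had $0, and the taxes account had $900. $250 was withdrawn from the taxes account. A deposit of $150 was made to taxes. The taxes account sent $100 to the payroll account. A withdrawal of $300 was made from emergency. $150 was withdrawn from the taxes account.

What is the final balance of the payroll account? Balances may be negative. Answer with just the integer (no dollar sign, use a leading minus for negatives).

Tracking account balances step by step:
Start: payroll=1000, emergency=0, taxes=900
Event 1 (withdraw 250 from taxes): taxes: 900 - 250 = 650. Balances: payroll=1000, emergency=0, taxes=650
Event 2 (deposit 150 to taxes): taxes: 650 + 150 = 800. Balances: payroll=1000, emergency=0, taxes=800
Event 3 (transfer 100 taxes -> payroll): taxes: 800 - 100 = 700, payroll: 1000 + 100 = 1100. Balances: payroll=1100, emergency=0, taxes=700
Event 4 (withdraw 300 from emergency): emergency: 0 - 300 = -300. Balances: payroll=1100, emergency=-300, taxes=700
Event 5 (withdraw 150 from taxes): taxes: 700 - 150 = 550. Balances: payroll=1100, emergency=-300, taxes=550

Final balance of payroll: 1100

Answer: 1100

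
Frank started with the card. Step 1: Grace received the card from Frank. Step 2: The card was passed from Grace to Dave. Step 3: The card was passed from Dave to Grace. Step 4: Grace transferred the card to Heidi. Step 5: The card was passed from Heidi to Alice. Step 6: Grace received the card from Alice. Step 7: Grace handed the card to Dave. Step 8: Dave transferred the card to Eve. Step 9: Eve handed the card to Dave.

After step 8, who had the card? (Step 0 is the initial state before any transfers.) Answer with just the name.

Tracking the card holder through step 8:
After step 0 (start): Frank
After step 1: Grace
After step 2: Dave
After step 3: Grace
After step 4: Heidi
After step 5: Alice
After step 6: Grace
After step 7: Dave
After step 8: Eve

At step 8, the holder is Eve.

Answer: Eve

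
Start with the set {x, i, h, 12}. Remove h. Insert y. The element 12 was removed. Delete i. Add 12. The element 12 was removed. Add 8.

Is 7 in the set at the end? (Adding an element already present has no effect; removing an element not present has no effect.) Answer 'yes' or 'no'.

Tracking the set through each operation:
Start: {12, h, i, x}
Event 1 (remove h): removed. Set: {12, i, x}
Event 2 (add y): added. Set: {12, i, x, y}
Event 3 (remove 12): removed. Set: {i, x, y}
Event 4 (remove i): removed. Set: {x, y}
Event 5 (add 12): added. Set: {12, x, y}
Event 6 (remove 12): removed. Set: {x, y}
Event 7 (add 8): added. Set: {8, x, y}

Final set: {8, x, y} (size 3)
7 is NOT in the final set.

Answer: no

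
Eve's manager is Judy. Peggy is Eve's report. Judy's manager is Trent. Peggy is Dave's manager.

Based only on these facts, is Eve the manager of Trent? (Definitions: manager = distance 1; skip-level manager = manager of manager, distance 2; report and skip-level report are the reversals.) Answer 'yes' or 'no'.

Reconstructing the manager chain from the given facts:
  Trent -> Judy -> Eve -> Peggy -> Dave
(each arrow means 'manager of the next')
Positions in the chain (0 = top):
  position of Trent: 0
  position of Judy: 1
  position of Eve: 2
  position of Peggy: 3
  position of Dave: 4

Eve is at position 2, Trent is at position 0; signed distance (j - i) = -2.
'manager' requires j - i = 1. Actual distance is -2, so the relation does NOT hold.

Answer: no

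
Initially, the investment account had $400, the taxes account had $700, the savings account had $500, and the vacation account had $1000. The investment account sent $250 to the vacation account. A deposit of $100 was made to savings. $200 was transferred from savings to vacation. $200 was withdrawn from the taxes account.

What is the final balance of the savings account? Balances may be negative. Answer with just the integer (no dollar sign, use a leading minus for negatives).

Answer: 400

Derivation:
Tracking account balances step by step:
Start: investment=400, taxes=700, savings=500, vacation=1000
Event 1 (transfer 250 investment -> vacation): investment: 400 - 250 = 150, vacation: 1000 + 250 = 1250. Balances: investment=150, taxes=700, savings=500, vacation=1250
Event 2 (deposit 100 to savings): savings: 500 + 100 = 600. Balances: investment=150, taxes=700, savings=600, vacation=1250
Event 3 (transfer 200 savings -> vacation): savings: 600 - 200 = 400, vacation: 1250 + 200 = 1450. Balances: investment=150, taxes=700, savings=400, vacation=1450
Event 4 (withdraw 200 from taxes): taxes: 700 - 200 = 500. Balances: investment=150, taxes=500, savings=400, vacation=1450

Final balance of savings: 400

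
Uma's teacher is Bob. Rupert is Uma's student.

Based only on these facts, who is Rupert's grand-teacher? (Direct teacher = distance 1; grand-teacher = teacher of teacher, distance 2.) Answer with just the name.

Reconstructing the teacher chain from the given facts:
  Bob -> Uma -> Rupert
(each arrow means 'teacher of the next')
Positions in the chain (0 = top):
  position of Bob: 0
  position of Uma: 1
  position of Rupert: 2

Rupert is at position 2; the grand-teacher is 2 steps up the chain, i.e. position 0: Bob.

Answer: Bob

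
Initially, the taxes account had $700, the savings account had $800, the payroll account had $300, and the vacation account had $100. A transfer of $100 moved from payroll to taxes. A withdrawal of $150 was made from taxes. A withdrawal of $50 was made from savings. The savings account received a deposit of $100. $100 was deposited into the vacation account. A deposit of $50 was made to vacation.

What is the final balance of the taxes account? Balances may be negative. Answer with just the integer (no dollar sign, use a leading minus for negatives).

Tracking account balances step by step:
Start: taxes=700, savings=800, payroll=300, vacation=100
Event 1 (transfer 100 payroll -> taxes): payroll: 300 - 100 = 200, taxes: 700 + 100 = 800. Balances: taxes=800, savings=800, payroll=200, vacation=100
Event 2 (withdraw 150 from taxes): taxes: 800 - 150 = 650. Balances: taxes=650, savings=800, payroll=200, vacation=100
Event 3 (withdraw 50 from savings): savings: 800 - 50 = 750. Balances: taxes=650, savings=750, payroll=200, vacation=100
Event 4 (deposit 100 to savings): savings: 750 + 100 = 850. Balances: taxes=650, savings=850, payroll=200, vacation=100
Event 5 (deposit 100 to vacation): vacation: 100 + 100 = 200. Balances: taxes=650, savings=850, payroll=200, vacation=200
Event 6 (deposit 50 to vacation): vacation: 200 + 50 = 250. Balances: taxes=650, savings=850, payroll=200, vacation=250

Final balance of taxes: 650

Answer: 650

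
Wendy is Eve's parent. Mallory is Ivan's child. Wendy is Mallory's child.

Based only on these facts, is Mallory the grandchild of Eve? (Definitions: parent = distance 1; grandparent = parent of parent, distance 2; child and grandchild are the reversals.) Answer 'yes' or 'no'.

Reconstructing the parent chain from the given facts:
  Ivan -> Mallory -> Wendy -> Eve
(each arrow means 'parent of the next')
Positions in the chain (0 = top):
  position of Ivan: 0
  position of Mallory: 1
  position of Wendy: 2
  position of Eve: 3

Mallory is at position 1, Eve is at position 3; signed distance (j - i) = 2.
'grandchild' requires j - i = -2. Actual distance is 2, so the relation does NOT hold.

Answer: no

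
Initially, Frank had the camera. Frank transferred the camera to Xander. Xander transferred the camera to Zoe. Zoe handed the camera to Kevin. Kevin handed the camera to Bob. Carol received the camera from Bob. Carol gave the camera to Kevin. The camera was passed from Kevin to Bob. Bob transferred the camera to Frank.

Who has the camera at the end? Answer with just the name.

Tracking the camera through each event:
Start: Frank has the camera.
After event 1: Xander has the camera.
After event 2: Zoe has the camera.
After event 3: Kevin has the camera.
After event 4: Bob has the camera.
After event 5: Carol has the camera.
After event 6: Kevin has the camera.
After event 7: Bob has the camera.
After event 8: Frank has the camera.

Answer: Frank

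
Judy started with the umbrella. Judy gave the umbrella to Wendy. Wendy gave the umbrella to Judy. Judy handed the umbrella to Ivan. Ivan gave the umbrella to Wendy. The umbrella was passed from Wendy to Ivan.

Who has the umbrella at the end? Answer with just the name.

Tracking the umbrella through each event:
Start: Judy has the umbrella.
After event 1: Wendy has the umbrella.
After event 2: Judy has the umbrella.
After event 3: Ivan has the umbrella.
After event 4: Wendy has the umbrella.
After event 5: Ivan has the umbrella.

Answer: Ivan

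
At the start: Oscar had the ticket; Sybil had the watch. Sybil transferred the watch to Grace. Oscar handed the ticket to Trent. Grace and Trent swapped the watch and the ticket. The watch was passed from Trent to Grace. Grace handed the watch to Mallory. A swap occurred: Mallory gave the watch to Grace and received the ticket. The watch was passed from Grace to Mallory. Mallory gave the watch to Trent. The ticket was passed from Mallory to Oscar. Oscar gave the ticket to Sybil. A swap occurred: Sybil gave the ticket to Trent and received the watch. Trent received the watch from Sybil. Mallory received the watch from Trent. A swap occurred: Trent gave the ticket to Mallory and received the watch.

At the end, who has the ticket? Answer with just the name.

Answer: Mallory

Derivation:
Tracking all object holders:
Start: ticket:Oscar, watch:Sybil
Event 1 (give watch: Sybil -> Grace). State: ticket:Oscar, watch:Grace
Event 2 (give ticket: Oscar -> Trent). State: ticket:Trent, watch:Grace
Event 3 (swap watch<->ticket: now watch:Trent, ticket:Grace). State: ticket:Grace, watch:Trent
Event 4 (give watch: Trent -> Grace). State: ticket:Grace, watch:Grace
Event 5 (give watch: Grace -> Mallory). State: ticket:Grace, watch:Mallory
Event 6 (swap watch<->ticket: now watch:Grace, ticket:Mallory). State: ticket:Mallory, watch:Grace
Event 7 (give watch: Grace -> Mallory). State: ticket:Mallory, watch:Mallory
Event 8 (give watch: Mallory -> Trent). State: ticket:Mallory, watch:Trent
Event 9 (give ticket: Mallory -> Oscar). State: ticket:Oscar, watch:Trent
Event 10 (give ticket: Oscar -> Sybil). State: ticket:Sybil, watch:Trent
Event 11 (swap ticket<->watch: now ticket:Trent, watch:Sybil). State: ticket:Trent, watch:Sybil
Event 12 (give watch: Sybil -> Trent). State: ticket:Trent, watch:Trent
Event 13 (give watch: Trent -> Mallory). State: ticket:Trent, watch:Mallory
Event 14 (swap ticket<->watch: now ticket:Mallory, watch:Trent). State: ticket:Mallory, watch:Trent

Final state: ticket:Mallory, watch:Trent
The ticket is held by Mallory.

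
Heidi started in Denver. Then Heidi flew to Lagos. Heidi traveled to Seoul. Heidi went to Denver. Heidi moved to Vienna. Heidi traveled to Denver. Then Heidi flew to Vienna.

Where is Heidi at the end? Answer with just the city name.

Answer: Vienna

Derivation:
Tracking Heidi's location:
Start: Heidi is in Denver.
After move 1: Denver -> Lagos. Heidi is in Lagos.
After move 2: Lagos -> Seoul. Heidi is in Seoul.
After move 3: Seoul -> Denver. Heidi is in Denver.
After move 4: Denver -> Vienna. Heidi is in Vienna.
After move 5: Vienna -> Denver. Heidi is in Denver.
After move 6: Denver -> Vienna. Heidi is in Vienna.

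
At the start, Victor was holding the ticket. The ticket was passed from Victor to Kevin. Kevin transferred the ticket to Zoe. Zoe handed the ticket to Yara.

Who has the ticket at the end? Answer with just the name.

Tracking the ticket through each event:
Start: Victor has the ticket.
After event 1: Kevin has the ticket.
After event 2: Zoe has the ticket.
After event 3: Yara has the ticket.

Answer: Yara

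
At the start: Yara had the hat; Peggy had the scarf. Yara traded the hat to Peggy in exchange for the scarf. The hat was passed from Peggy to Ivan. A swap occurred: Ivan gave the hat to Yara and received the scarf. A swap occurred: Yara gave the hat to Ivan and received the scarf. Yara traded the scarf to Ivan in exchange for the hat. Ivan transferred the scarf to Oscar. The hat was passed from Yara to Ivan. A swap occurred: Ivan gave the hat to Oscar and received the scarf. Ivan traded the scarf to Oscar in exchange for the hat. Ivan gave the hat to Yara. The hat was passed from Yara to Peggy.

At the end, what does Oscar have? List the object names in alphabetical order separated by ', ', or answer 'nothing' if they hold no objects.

Answer: scarf

Derivation:
Tracking all object holders:
Start: hat:Yara, scarf:Peggy
Event 1 (swap hat<->scarf: now hat:Peggy, scarf:Yara). State: hat:Peggy, scarf:Yara
Event 2 (give hat: Peggy -> Ivan). State: hat:Ivan, scarf:Yara
Event 3 (swap hat<->scarf: now hat:Yara, scarf:Ivan). State: hat:Yara, scarf:Ivan
Event 4 (swap hat<->scarf: now hat:Ivan, scarf:Yara). State: hat:Ivan, scarf:Yara
Event 5 (swap scarf<->hat: now scarf:Ivan, hat:Yara). State: hat:Yara, scarf:Ivan
Event 6 (give scarf: Ivan -> Oscar). State: hat:Yara, scarf:Oscar
Event 7 (give hat: Yara -> Ivan). State: hat:Ivan, scarf:Oscar
Event 8 (swap hat<->scarf: now hat:Oscar, scarf:Ivan). State: hat:Oscar, scarf:Ivan
Event 9 (swap scarf<->hat: now scarf:Oscar, hat:Ivan). State: hat:Ivan, scarf:Oscar
Event 10 (give hat: Ivan -> Yara). State: hat:Yara, scarf:Oscar
Event 11 (give hat: Yara -> Peggy). State: hat:Peggy, scarf:Oscar

Final state: hat:Peggy, scarf:Oscar
Oscar holds: scarf.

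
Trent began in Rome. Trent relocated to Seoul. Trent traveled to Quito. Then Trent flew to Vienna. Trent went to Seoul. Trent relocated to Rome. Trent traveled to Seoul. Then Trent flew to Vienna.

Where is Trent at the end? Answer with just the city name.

Answer: Vienna

Derivation:
Tracking Trent's location:
Start: Trent is in Rome.
After move 1: Rome -> Seoul. Trent is in Seoul.
After move 2: Seoul -> Quito. Trent is in Quito.
After move 3: Quito -> Vienna. Trent is in Vienna.
After move 4: Vienna -> Seoul. Trent is in Seoul.
After move 5: Seoul -> Rome. Trent is in Rome.
After move 6: Rome -> Seoul. Trent is in Seoul.
After move 7: Seoul -> Vienna. Trent is in Vienna.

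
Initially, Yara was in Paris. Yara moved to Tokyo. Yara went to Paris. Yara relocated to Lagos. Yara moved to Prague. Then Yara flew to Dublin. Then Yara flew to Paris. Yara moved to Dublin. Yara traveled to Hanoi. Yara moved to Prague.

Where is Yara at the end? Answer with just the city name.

Tracking Yara's location:
Start: Yara is in Paris.
After move 1: Paris -> Tokyo. Yara is in Tokyo.
After move 2: Tokyo -> Paris. Yara is in Paris.
After move 3: Paris -> Lagos. Yara is in Lagos.
After move 4: Lagos -> Prague. Yara is in Prague.
After move 5: Prague -> Dublin. Yara is in Dublin.
After move 6: Dublin -> Paris. Yara is in Paris.
After move 7: Paris -> Dublin. Yara is in Dublin.
After move 8: Dublin -> Hanoi. Yara is in Hanoi.
After move 9: Hanoi -> Prague. Yara is in Prague.

Answer: Prague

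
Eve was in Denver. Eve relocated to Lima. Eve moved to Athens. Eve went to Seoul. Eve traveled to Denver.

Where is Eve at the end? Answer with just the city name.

Tracking Eve's location:
Start: Eve is in Denver.
After move 1: Denver -> Lima. Eve is in Lima.
After move 2: Lima -> Athens. Eve is in Athens.
After move 3: Athens -> Seoul. Eve is in Seoul.
After move 4: Seoul -> Denver. Eve is in Denver.

Answer: Denver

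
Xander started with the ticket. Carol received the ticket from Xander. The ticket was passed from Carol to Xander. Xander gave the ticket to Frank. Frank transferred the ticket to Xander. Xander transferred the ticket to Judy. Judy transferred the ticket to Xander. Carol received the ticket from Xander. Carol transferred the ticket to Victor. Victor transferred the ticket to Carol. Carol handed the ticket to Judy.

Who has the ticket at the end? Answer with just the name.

Tracking the ticket through each event:
Start: Xander has the ticket.
After event 1: Carol has the ticket.
After event 2: Xander has the ticket.
After event 3: Frank has the ticket.
After event 4: Xander has the ticket.
After event 5: Judy has the ticket.
After event 6: Xander has the ticket.
After event 7: Carol has the ticket.
After event 8: Victor has the ticket.
After event 9: Carol has the ticket.
After event 10: Judy has the ticket.

Answer: Judy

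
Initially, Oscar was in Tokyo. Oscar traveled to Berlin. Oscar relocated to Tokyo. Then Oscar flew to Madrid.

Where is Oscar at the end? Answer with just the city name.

Tracking Oscar's location:
Start: Oscar is in Tokyo.
After move 1: Tokyo -> Berlin. Oscar is in Berlin.
After move 2: Berlin -> Tokyo. Oscar is in Tokyo.
After move 3: Tokyo -> Madrid. Oscar is in Madrid.

Answer: Madrid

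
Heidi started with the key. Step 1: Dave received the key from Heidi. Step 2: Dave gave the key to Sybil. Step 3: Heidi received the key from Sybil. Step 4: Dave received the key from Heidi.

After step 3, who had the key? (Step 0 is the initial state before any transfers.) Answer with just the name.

Answer: Heidi

Derivation:
Tracking the key holder through step 3:
After step 0 (start): Heidi
After step 1: Dave
After step 2: Sybil
After step 3: Heidi

At step 3, the holder is Heidi.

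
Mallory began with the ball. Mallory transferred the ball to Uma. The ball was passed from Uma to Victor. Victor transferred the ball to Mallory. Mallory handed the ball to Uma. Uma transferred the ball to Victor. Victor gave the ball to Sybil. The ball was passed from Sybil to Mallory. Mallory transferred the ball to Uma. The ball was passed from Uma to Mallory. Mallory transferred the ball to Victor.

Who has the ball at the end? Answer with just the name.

Tracking the ball through each event:
Start: Mallory has the ball.
After event 1: Uma has the ball.
After event 2: Victor has the ball.
After event 3: Mallory has the ball.
After event 4: Uma has the ball.
After event 5: Victor has the ball.
After event 6: Sybil has the ball.
After event 7: Mallory has the ball.
After event 8: Uma has the ball.
After event 9: Mallory has the ball.
After event 10: Victor has the ball.

Answer: Victor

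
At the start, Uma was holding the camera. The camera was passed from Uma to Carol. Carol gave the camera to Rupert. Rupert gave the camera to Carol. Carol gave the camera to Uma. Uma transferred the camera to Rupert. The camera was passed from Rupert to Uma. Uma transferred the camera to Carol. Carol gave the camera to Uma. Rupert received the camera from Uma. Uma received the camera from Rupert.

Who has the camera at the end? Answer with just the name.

Tracking the camera through each event:
Start: Uma has the camera.
After event 1: Carol has the camera.
After event 2: Rupert has the camera.
After event 3: Carol has the camera.
After event 4: Uma has the camera.
After event 5: Rupert has the camera.
After event 6: Uma has the camera.
After event 7: Carol has the camera.
After event 8: Uma has the camera.
After event 9: Rupert has the camera.
After event 10: Uma has the camera.

Answer: Uma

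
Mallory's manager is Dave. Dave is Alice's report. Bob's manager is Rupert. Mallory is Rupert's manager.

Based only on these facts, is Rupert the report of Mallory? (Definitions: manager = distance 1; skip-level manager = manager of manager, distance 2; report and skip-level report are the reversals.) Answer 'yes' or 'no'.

Reconstructing the manager chain from the given facts:
  Alice -> Dave -> Mallory -> Rupert -> Bob
(each arrow means 'manager of the next')
Positions in the chain (0 = top):
  position of Alice: 0
  position of Dave: 1
  position of Mallory: 2
  position of Rupert: 3
  position of Bob: 4

Rupert is at position 3, Mallory is at position 2; signed distance (j - i) = -1.
'report' requires j - i = -1. Actual distance is -1, so the relation HOLDS.

Answer: yes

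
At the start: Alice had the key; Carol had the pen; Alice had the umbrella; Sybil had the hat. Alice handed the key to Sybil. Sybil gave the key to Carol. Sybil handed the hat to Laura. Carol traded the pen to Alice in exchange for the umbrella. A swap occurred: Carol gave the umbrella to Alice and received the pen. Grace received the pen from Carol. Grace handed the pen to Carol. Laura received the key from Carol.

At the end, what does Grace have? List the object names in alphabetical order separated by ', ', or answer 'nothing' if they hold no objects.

Tracking all object holders:
Start: key:Alice, pen:Carol, umbrella:Alice, hat:Sybil
Event 1 (give key: Alice -> Sybil). State: key:Sybil, pen:Carol, umbrella:Alice, hat:Sybil
Event 2 (give key: Sybil -> Carol). State: key:Carol, pen:Carol, umbrella:Alice, hat:Sybil
Event 3 (give hat: Sybil -> Laura). State: key:Carol, pen:Carol, umbrella:Alice, hat:Laura
Event 4 (swap pen<->umbrella: now pen:Alice, umbrella:Carol). State: key:Carol, pen:Alice, umbrella:Carol, hat:Laura
Event 5 (swap umbrella<->pen: now umbrella:Alice, pen:Carol). State: key:Carol, pen:Carol, umbrella:Alice, hat:Laura
Event 6 (give pen: Carol -> Grace). State: key:Carol, pen:Grace, umbrella:Alice, hat:Laura
Event 7 (give pen: Grace -> Carol). State: key:Carol, pen:Carol, umbrella:Alice, hat:Laura
Event 8 (give key: Carol -> Laura). State: key:Laura, pen:Carol, umbrella:Alice, hat:Laura

Final state: key:Laura, pen:Carol, umbrella:Alice, hat:Laura
Grace holds: (nothing).

Answer: nothing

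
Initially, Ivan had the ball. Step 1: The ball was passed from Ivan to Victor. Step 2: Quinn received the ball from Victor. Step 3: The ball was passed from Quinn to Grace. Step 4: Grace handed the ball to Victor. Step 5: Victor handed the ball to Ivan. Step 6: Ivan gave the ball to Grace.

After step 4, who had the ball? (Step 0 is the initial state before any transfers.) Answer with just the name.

Answer: Victor

Derivation:
Tracking the ball holder through step 4:
After step 0 (start): Ivan
After step 1: Victor
After step 2: Quinn
After step 3: Grace
After step 4: Victor

At step 4, the holder is Victor.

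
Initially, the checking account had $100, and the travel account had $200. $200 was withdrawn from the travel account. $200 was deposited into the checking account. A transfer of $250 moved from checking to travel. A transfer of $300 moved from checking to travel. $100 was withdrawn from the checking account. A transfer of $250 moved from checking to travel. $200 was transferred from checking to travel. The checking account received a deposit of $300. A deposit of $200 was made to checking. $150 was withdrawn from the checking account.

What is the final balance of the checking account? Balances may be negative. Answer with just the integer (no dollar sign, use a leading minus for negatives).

Tracking account balances step by step:
Start: checking=100, travel=200
Event 1 (withdraw 200 from travel): travel: 200 - 200 = 0. Balances: checking=100, travel=0
Event 2 (deposit 200 to checking): checking: 100 + 200 = 300. Balances: checking=300, travel=0
Event 3 (transfer 250 checking -> travel): checking: 300 - 250 = 50, travel: 0 + 250 = 250. Balances: checking=50, travel=250
Event 4 (transfer 300 checking -> travel): checking: 50 - 300 = -250, travel: 250 + 300 = 550. Balances: checking=-250, travel=550
Event 5 (withdraw 100 from checking): checking: -250 - 100 = -350. Balances: checking=-350, travel=550
Event 6 (transfer 250 checking -> travel): checking: -350 - 250 = -600, travel: 550 + 250 = 800. Balances: checking=-600, travel=800
Event 7 (transfer 200 checking -> travel): checking: -600 - 200 = -800, travel: 800 + 200 = 1000. Balances: checking=-800, travel=1000
Event 8 (deposit 300 to checking): checking: -800 + 300 = -500. Balances: checking=-500, travel=1000
Event 9 (deposit 200 to checking): checking: -500 + 200 = -300. Balances: checking=-300, travel=1000
Event 10 (withdraw 150 from checking): checking: -300 - 150 = -450. Balances: checking=-450, travel=1000

Final balance of checking: -450

Answer: -450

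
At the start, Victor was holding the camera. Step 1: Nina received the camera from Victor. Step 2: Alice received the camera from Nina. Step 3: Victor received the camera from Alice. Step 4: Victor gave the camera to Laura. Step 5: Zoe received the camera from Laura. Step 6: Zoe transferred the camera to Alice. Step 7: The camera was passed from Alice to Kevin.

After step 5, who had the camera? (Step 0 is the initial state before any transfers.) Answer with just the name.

Tracking the camera holder through step 5:
After step 0 (start): Victor
After step 1: Nina
After step 2: Alice
After step 3: Victor
After step 4: Laura
After step 5: Zoe

At step 5, the holder is Zoe.

Answer: Zoe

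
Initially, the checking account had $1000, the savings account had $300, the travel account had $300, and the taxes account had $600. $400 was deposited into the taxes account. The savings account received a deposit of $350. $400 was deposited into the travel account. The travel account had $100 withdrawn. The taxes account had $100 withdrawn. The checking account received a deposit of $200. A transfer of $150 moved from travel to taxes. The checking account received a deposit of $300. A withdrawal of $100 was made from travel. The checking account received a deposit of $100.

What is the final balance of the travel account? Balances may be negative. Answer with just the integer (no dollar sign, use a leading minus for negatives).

Answer: 350

Derivation:
Tracking account balances step by step:
Start: checking=1000, savings=300, travel=300, taxes=600
Event 1 (deposit 400 to taxes): taxes: 600 + 400 = 1000. Balances: checking=1000, savings=300, travel=300, taxes=1000
Event 2 (deposit 350 to savings): savings: 300 + 350 = 650. Balances: checking=1000, savings=650, travel=300, taxes=1000
Event 3 (deposit 400 to travel): travel: 300 + 400 = 700. Balances: checking=1000, savings=650, travel=700, taxes=1000
Event 4 (withdraw 100 from travel): travel: 700 - 100 = 600. Balances: checking=1000, savings=650, travel=600, taxes=1000
Event 5 (withdraw 100 from taxes): taxes: 1000 - 100 = 900. Balances: checking=1000, savings=650, travel=600, taxes=900
Event 6 (deposit 200 to checking): checking: 1000 + 200 = 1200. Balances: checking=1200, savings=650, travel=600, taxes=900
Event 7 (transfer 150 travel -> taxes): travel: 600 - 150 = 450, taxes: 900 + 150 = 1050. Balances: checking=1200, savings=650, travel=450, taxes=1050
Event 8 (deposit 300 to checking): checking: 1200 + 300 = 1500. Balances: checking=1500, savings=650, travel=450, taxes=1050
Event 9 (withdraw 100 from travel): travel: 450 - 100 = 350. Balances: checking=1500, savings=650, travel=350, taxes=1050
Event 10 (deposit 100 to checking): checking: 1500 + 100 = 1600. Balances: checking=1600, savings=650, travel=350, taxes=1050

Final balance of travel: 350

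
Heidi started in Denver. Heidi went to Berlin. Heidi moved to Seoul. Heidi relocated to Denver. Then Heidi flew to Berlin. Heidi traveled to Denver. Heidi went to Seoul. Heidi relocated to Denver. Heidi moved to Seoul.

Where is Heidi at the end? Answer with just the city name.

Answer: Seoul

Derivation:
Tracking Heidi's location:
Start: Heidi is in Denver.
After move 1: Denver -> Berlin. Heidi is in Berlin.
After move 2: Berlin -> Seoul. Heidi is in Seoul.
After move 3: Seoul -> Denver. Heidi is in Denver.
After move 4: Denver -> Berlin. Heidi is in Berlin.
After move 5: Berlin -> Denver. Heidi is in Denver.
After move 6: Denver -> Seoul. Heidi is in Seoul.
After move 7: Seoul -> Denver. Heidi is in Denver.
After move 8: Denver -> Seoul. Heidi is in Seoul.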